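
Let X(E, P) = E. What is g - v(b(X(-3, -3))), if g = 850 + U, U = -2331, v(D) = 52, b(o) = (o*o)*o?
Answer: -1533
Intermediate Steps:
b(o) = o³ (b(o) = o²*o = o³)
g = -1481 (g = 850 - 2331 = -1481)
g - v(b(X(-3, -3))) = -1481 - 1*52 = -1481 - 52 = -1533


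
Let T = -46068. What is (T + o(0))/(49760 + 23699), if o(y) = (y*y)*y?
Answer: -46068/73459 ≈ -0.62713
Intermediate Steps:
o(y) = y³ (o(y) = y²*y = y³)
(T + o(0))/(49760 + 23699) = (-46068 + 0³)/(49760 + 23699) = (-46068 + 0)/73459 = -46068*1/73459 = -46068/73459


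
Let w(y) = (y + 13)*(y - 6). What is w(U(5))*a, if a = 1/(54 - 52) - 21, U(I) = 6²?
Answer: -30135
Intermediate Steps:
U(I) = 36
w(y) = (-6 + y)*(13 + y) (w(y) = (13 + y)*(-6 + y) = (-6 + y)*(13 + y))
a = -41/2 (a = 1/2 - 21 = ½ - 21 = -41/2 ≈ -20.500)
w(U(5))*a = (-78 + 36² + 7*36)*(-41/2) = (-78 + 1296 + 252)*(-41/2) = 1470*(-41/2) = -30135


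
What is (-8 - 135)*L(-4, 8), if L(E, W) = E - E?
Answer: 0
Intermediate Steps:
L(E, W) = 0
(-8 - 135)*L(-4, 8) = (-8 - 135)*0 = -143*0 = 0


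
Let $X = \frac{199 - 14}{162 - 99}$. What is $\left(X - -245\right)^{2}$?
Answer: $\frac{243984400}{3969} \approx 61473.0$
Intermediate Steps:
$X = \frac{185}{63} \approx 2.9365$
$\left(X - -245\right)^{2} = \left(\frac{185}{63} - -245\right)^{2} = \left(\frac{185}{63} + 245\right)^{2} = \left(\frac{15620}{63}\right)^{2} = \frac{243984400}{3969}$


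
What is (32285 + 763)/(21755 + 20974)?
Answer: 11016/14243 ≈ 0.77343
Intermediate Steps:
(32285 + 763)/(21755 + 20974) = 33048/42729 = 33048*(1/42729) = 11016/14243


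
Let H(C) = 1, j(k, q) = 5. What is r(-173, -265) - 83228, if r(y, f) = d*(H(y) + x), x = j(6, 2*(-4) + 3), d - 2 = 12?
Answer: -83144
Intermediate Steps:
d = 14 (d = 2 + 12 = 14)
x = 5
r(y, f) = 84 (r(y, f) = 14*(1 + 5) = 14*6 = 84)
r(-173, -265) - 83228 = 84 - 83228 = -83144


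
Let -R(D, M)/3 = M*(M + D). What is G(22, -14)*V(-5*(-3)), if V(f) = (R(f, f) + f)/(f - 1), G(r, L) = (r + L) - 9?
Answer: 1335/14 ≈ 95.357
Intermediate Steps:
R(D, M) = -3*M*(D + M) (R(D, M) = -3*M*(M + D) = -3*M*(D + M))
G(r, L) = -9 + L + r (G(r, L) = (L + r) - 9 = -9 + L + r)
V(f) = (f - 6*f²)/(-1 + f) (V(f) = (-3*f*(f + f) + f)/(f - 1) = (-3*f*2*f + f)/(-1 + f) = (-6*f² + f)/(-1 + f) = (f - 6*f²)/(-1 + f))
G(22, -14)*V(-5*(-3)) = (-9 - 14 + 22)*((-5*(-3))*(1 - (-30)*(-3))/(-1 - 5*(-3))) = -15*(1 - 6*15)/(-1 + 15) = -15*(1 - 90)/14 = -15*(-89)/14 = -1*(-1335/14) = 1335/14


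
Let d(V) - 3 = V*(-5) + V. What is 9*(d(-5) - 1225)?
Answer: -10818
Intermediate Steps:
d(V) = 3 - 4*V (d(V) = 3 + (V*(-5) + V) = 3 + (-5*V + V) = 3 - 4*V)
9*(d(-5) - 1225) = 9*((3 - 4*(-5)) - 1225) = 9*((3 + 20) - 1225) = 9*(23 - 1225) = 9*(-1202) = -10818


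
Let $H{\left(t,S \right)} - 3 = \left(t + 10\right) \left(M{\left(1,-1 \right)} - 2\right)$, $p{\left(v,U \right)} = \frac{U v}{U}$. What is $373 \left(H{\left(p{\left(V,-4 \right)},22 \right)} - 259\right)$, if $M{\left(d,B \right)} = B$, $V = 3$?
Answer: $-110035$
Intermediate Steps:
$p{\left(v,U \right)} = v$
$H{\left(t,S \right)} = -27 - 3 t$ ($H{\left(t,S \right)} = 3 + \left(t + 10\right) \left(-1 - 2\right) = 3 + \left(10 + t\right) \left(-3\right) = 3 - \left(30 + 3 t\right) = -27 - 3 t$)
$373 \left(H{\left(p{\left(V,-4 \right)},22 \right)} - 259\right) = 373 \left(\left(-27 - 9\right) - 259\right) = 373 \left(-36 - 259\right) = 373 \left(-295\right) = -110035$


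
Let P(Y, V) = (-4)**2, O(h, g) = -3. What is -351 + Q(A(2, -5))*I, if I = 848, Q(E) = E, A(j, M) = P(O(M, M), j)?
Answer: 13217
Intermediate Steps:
P(Y, V) = 16
A(j, M) = 16
-351 + Q(A(2, -5))*I = -351 + 16*848 = -351 + 13568 = 13217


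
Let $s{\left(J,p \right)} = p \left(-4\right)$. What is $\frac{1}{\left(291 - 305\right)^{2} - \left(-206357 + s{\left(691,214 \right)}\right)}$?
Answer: $\frac{1}{207409} \approx 4.8214 \cdot 10^{-6}$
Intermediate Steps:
$s{\left(J,p \right)} = - 4 p$
$\frac{1}{\left(291 - 305\right)^{2} - \left(-206357 + s{\left(691,214 \right)}\right)} = \frac{1}{\left(291 - 305\right)^{2} + \left(206357 - \left(-4\right) 214\right)} = \frac{1}{\left(-14\right)^{2} + \left(206357 - -856\right)} = \frac{1}{196 + \left(206357 + 856\right)} = \frac{1}{196 + 207213} = \frac{1}{207409}$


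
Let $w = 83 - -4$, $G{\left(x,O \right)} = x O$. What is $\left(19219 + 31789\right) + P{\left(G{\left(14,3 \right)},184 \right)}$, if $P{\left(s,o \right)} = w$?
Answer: $51095$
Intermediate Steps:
$G{\left(x,O \right)} = O x$
$w = 87$ ($w = 83 + 4 = 87$)
$P{\left(s,o \right)} = 87$
$\left(19219 + 31789\right) + P{\left(G{\left(14,3 \right)},184 \right)} = \left(19219 + 31789\right) + 87 = 51008 + 87 = 51095$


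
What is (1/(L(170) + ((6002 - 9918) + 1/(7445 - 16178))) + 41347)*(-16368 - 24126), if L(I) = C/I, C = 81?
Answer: -9732780124939770486/5813025557 ≈ -1.6743e+9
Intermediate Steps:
L(I) = 81/I
(1/(L(170) + ((6002 - 9918) + 1/(7445 - 16178))) + 41347)*(-16368 - 24126) = (1/(81/170 + ((6002 - 9918) + 1/(7445 - 16178))) + 41347)*(-16368 - 24126) = (1/(81*(1/170) + (-3916 + 1/(-8733))) + 41347)*(-40494) = (1/(81/170 + (-3916 - 1/8733)) + 41347)*(-40494) = (1/(81/170 - 34198429/8733) + 41347)*(-40494) = (1/(-5813025557/1484610) + 41347)*(-40494) = (-1484610/5813025557 + 41347)*(-40494) = (240351166220669/5813025557)*(-40494) = -9732780124939770486/5813025557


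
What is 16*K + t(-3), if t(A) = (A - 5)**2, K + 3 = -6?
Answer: -80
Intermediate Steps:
K = -9 (K = -3 - 6 = -9)
t(A) = (-5 + A)**2
16*K + t(-3) = 16*(-9) + (-5 - 3)**2 = -144 + (-8)**2 = -144 + 64 = -80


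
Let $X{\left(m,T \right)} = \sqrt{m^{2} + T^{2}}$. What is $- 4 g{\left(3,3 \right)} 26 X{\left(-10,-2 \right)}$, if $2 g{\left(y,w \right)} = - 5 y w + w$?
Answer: $4368 \sqrt{26} \approx 22273.0$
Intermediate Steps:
$X{\left(m,T \right)} = \sqrt{T^{2} + m^{2}}$
$g{\left(y,w \right)} = \frac{w}{2} - \frac{5 w y}{2}$ ($g{\left(y,w \right)} = \frac{- 5 y w + w}{2} = \frac{- 5 w y + w}{2} = \frac{w - 5 w y}{2} = \frac{w}{2} - \frac{5 w y}{2}$)
$- 4 g{\left(3,3 \right)} 26 X{\left(-10,-2 \right)} = - 4 \cdot \frac{1}{2} \cdot 3 \left(1 - 15\right) 26 \sqrt{\left(-2\right)^{2} + \left(-10\right)^{2}} = - 4 \cdot \frac{1}{2} \cdot 3 \left(1 - 15\right) 26 \sqrt{4 + 100} = - 4 \cdot \frac{1}{2} \cdot 3 \left(-14\right) 26 \sqrt{104} = \left(-4\right) \left(-21\right) 26 \cdot 2 \sqrt{26} = 84 \cdot 26 \cdot 2 \sqrt{26} = 2184 \cdot 2 \sqrt{26} = 4368 \sqrt{26}$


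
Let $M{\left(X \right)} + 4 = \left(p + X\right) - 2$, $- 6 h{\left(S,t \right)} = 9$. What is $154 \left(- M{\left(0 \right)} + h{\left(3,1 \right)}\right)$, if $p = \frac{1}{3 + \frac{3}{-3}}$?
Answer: $616$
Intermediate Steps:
$h{\left(S,t \right)} = - \frac{3}{2}$ ($h{\left(S,t \right)} = \left(- \frac{1}{6}\right) 9 = - \frac{3}{2}$)
$p = \frac{1}{2}$ ($p = \frac{1}{3 + 3 \left(- \frac{1}{3}\right)} = \frac{1}{3 - 1} = \frac{1}{2} \approx 0.5$)
$M{\left(X \right)} = - \frac{11}{2} + X$ ($M{\left(X \right)} = -4 + \left(\left(\frac{1}{2} + X\right) - 2\right) = -4 + \left(- \frac{3}{2} + X\right) = - \frac{11}{2} + X$)
$154 \left(- M{\left(0 \right)} + h{\left(3,1 \right)}\right) = 154 \left(- (- \frac{11}{2} + 0) - \frac{3}{2}\right) = 154 \left(\left(-1\right) \left(- \frac{11}{2}\right) - \frac{3}{2}\right) = 154 \left(\frac{11}{2} - \frac{3}{2}\right) = 154 \cdot 4 = 616$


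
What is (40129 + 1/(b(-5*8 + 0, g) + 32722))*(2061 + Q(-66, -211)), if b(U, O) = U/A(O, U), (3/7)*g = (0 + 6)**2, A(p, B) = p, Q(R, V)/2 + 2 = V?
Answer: 45084671498415/687152 ≈ 6.5611e+7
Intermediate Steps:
Q(R, V) = -4 + 2*V
g = 84 (g = 7*(0 + 6)**2/3 = (7/3)*6**2 = (7/3)*36 = 84)
b(U, O) = U/O
(40129 + 1/(b(-5*8 + 0, g) + 32722))*(2061 + Q(-66, -211)) = (40129 + 1/((-5*8 + 0)/84 + 32722))*(2061 + (-4 + 2*(-211))) = (40129 + 1/((-40 + 0)*(1/84) + 32722))*(2061 + (-4 - 422)) = (40129 + 1/(-40*1/84 + 32722))*(2061 - 426) = (40129 + 1/(-10/21 + 32722))*1635 = (40129 + 1/(687152/21))*1635 = (40129 + 21/687152)*1635 = (27574722629/687152)*1635 = 45084671498415/687152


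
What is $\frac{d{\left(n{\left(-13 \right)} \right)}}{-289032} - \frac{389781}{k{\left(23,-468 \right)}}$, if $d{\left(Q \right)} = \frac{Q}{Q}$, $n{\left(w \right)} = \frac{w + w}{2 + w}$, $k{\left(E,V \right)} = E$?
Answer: $- \frac{4898225305}{289032} \approx -16947.0$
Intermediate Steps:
$n{\left(w \right)} = \frac{2 w}{2 + w}$
$d{\left(Q \right)} = 1$
$\frac{d{\left(n{\left(-13 \right)} \right)}}{-289032} - \frac{389781}{k{\left(23,-468 \right)}} = 1 \frac{1}{-289032} - \frac{389781}{23} = 1 \left(- \frac{1}{289032}\right) - 16947 = - \frac{1}{289032} - 16947 = - \frac{4898225305}{289032}$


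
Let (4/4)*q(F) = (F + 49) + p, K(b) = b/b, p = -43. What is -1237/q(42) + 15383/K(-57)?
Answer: 737147/48 ≈ 15357.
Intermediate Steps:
K(b) = 1
q(F) = 6 + F (q(F) = (F + 49) - 43 = (49 + F) - 43 = 6 + F)
-1237/q(42) + 15383/K(-57) = -1237/(6 + 42) + 15383/1 = -1237/48 + 15383*1 = -1237*1/48 + 15383 = -1237/48 + 15383 = 737147/48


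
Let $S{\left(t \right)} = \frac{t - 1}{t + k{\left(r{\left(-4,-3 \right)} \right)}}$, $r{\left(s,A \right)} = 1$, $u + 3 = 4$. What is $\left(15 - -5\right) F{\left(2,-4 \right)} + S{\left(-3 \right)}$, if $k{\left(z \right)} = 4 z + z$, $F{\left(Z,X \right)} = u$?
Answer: $18$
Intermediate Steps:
$u = 1$ ($u = -3 + 4 = 1$)
$F{\left(Z,X \right)} = 1$
$k{\left(z \right)} = 5 z$
$S{\left(t \right)} = \frac{-1 + t}{5 + t}$ ($S{\left(t \right)} = \frac{t - 1}{t + 5 \cdot 1} = \frac{-1 + t}{t + 5} = \frac{-1 + t}{5 + t}$)
$\left(15 - -5\right) F{\left(2,-4 \right)} + S{\left(-3 \right)} = \left(15 - -5\right) 1 + \frac{-1 - 3}{5 - 3} = \left(15 + 5\right) 1 + \frac{1}{2} \left(-4\right) = 20 \cdot 1 + \frac{1}{2} \left(-4\right) = 20 - 2 = 18$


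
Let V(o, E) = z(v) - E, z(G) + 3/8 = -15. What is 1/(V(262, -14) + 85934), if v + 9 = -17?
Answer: 8/687461 ≈ 1.1637e-5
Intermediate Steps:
v = -26 (v = -9 - 17 = -26)
z(G) = -123/8 (z(G) = -3/8 - 15 = -123/8)
V(o, E) = -123/8 - E
1/(V(262, -14) + 85934) = 1/((-123/8 - 1*(-14)) + 85934) = 1/((-123/8 + 14) + 85934) = 1/(-11/8 + 85934) = 1/(687461/8) = 8/687461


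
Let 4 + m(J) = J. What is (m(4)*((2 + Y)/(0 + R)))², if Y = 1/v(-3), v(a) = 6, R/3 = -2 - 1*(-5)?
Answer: 0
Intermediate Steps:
R = 9 (R = 3*(-2 - 1*(-5)) = 3*(-2 + 5) = 3*3 = 9)
m(J) = -4 + J
Y = ⅙ (Y = 1/6 = ⅙ ≈ 0.16667)
(m(4)*((2 + Y)/(0 + R)))² = ((-4 + 4)*((2 + ⅙)/(0 + 9)))² = (0*((13/6)/9))² = (0*((13/6)*(⅑)))² = (0*(13/54))² = 0² = 0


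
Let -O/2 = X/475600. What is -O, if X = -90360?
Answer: -2259/5945 ≈ -0.37998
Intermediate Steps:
O = 2259/5945 (O = -(-180720)/475600 = -2*(-2259/11890) = 2259/5945 ≈ 0.37998)
-O = -1*2259/5945 = -2259/5945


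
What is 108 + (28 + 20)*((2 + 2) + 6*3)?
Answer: 1164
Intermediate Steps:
108 + (28 + 20)*((2 + 2) + 6*3) = 108 + 48*(4 + 18) = 108 + 48*22 = 108 + 1056 = 1164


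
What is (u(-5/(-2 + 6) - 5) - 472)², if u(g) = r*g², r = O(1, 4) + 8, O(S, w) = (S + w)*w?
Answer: 6185169/16 ≈ 3.8657e+5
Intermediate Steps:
O(S, w) = w*(S + w)
r = 28 (r = 4*(1 + 4) + 8 = 4*5 + 8 = 20 + 8 = 28)
u(g) = 28*g²
(u(-5/(-2 + 6) - 5) - 472)² = (28*(-5/(-2 + 6) - 5)² - 472)² = (28*(-5/4 - 5)² - 472)² = (28*(-25/4)² - 472)² = (28*(625/16) - 472)² = (4375/4 - 472)² = (2487/4)² = 6185169/16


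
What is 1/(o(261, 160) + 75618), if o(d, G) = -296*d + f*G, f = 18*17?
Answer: 1/47322 ≈ 2.1132e-5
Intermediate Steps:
f = 306
o(d, G) = -296*d + 306*G
1/(o(261, 160) + 75618) = 1/((-296*261 + 306*160) + 75618) = 1/((-77256 + 48960) + 75618) = 1/(-28296 + 75618) = 1/47322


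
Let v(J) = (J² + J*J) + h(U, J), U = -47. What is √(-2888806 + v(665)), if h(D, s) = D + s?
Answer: I*√2003738 ≈ 1415.5*I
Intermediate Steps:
v(J) = -47 + J + 2*J² (v(J) = (J² + J*J) + (-47 + J) = (J² + J²) + (-47 + J) = 2*J² + (-47 + J) = -47 + J + 2*J²)
√(-2888806 + v(665)) = √(-2888806 + (-47 + 665 + 2*665²)) = √(-2888806 + (-47 + 665 + 2*442225)) = √(-2888806 + (-47 + 665 + 884450)) = √(-2888806 + 885068) = √(-2003738) = I*√2003738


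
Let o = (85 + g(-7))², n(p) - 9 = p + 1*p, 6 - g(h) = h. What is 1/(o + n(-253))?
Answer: 1/9107 ≈ 0.00010981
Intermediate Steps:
g(h) = 6 - h
n(p) = 9 + 2*p (n(p) = 9 + (p + 1*p) = 9 + (p + p) = 9 + 2*p)
o = 9604 (o = (85 + (6 - 1*(-7)))² = (85 + (6 + 7))² = (85 + 13)² = 98² = 9604)
1/(o + n(-253)) = 1/(9604 + (9 + 2*(-253))) = 1/(9604 + (9 - 506)) = 1/(9604 - 497) = 1/9107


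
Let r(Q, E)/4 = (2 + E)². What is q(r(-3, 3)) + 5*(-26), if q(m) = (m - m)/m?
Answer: -130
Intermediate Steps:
r(Q, E) = 4*(2 + E)²
q(m) = 0 (q(m) = 0/m = 0)
q(r(-3, 3)) + 5*(-26) = 0 + 5*(-26) = 0 - 130 = -130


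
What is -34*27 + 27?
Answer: -891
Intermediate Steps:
-34*27 + 27 = -918 + 27 = -891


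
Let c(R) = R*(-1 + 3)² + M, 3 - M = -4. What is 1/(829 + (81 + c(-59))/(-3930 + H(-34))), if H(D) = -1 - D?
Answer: 3897/3230761 ≈ 0.0012062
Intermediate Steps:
M = 7 (M = 3 - 1*(-4) = 3 + 4 = 7)
c(R) = 7 + 4*R (c(R) = R*(-1 + 3)² + 7 = R*2² + 7 = R*4 + 7 = 4*R + 7 = 7 + 4*R)
1/(829 + (81 + c(-59))/(-3930 + H(-34))) = 1/(829 + (81 + (7 + 4*(-59)))/(-3930 + (-1 - 1*(-34)))) = 1/(829 + (81 + (7 - 236))/(-3930 + (-1 + 34))) = 1/(829 + (81 - 229)/(-3930 + 33)) = 1/(829 - 148/(-3897)) = 1/(829 - 148*(-1/3897)) = 1/(829 + 148/3897) = 1/(3230761/3897) = 3897/3230761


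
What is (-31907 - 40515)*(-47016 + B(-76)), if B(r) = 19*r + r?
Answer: 3515074192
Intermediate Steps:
B(r) = 20*r
(-31907 - 40515)*(-47016 + B(-76)) = (-31907 - 40515)*(-47016 + 20*(-76)) = -72422*(-47016 - 1520) = -72422*(-48536) = 3515074192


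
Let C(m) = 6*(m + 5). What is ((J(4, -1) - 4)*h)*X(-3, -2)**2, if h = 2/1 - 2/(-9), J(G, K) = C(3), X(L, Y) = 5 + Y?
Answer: 880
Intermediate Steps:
C(m) = 30 + 6*m (C(m) = 6*(5 + m) = 30 + 6*m)
J(G, K) = 48 (J(G, K) = 30 + 6*3 = 30 + 18 = 48)
h = 20/9 (h = 2*1 - 2*(-1/9) = 2 + 2/9 = 20/9 ≈ 2.2222)
((J(4, -1) - 4)*h)*X(-3, -2)**2 = ((48 - 4)*(20/9))*(5 - 2)**2 = (44*(20/9))*3**2 = (880/9)*9 = 880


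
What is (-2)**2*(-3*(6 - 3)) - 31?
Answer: -67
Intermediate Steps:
(-2)**2*(-3*(6 - 3)) - 31 = 4*(-3*3) - 31 = 4*(-9) - 31 = -36 - 31 = -67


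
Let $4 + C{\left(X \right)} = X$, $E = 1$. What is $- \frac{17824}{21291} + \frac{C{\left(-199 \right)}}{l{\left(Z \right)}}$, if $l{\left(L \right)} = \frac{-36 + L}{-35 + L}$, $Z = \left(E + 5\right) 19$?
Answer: $- \frac{38092671}{184522} \approx -206.44$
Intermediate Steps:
$C{\left(X \right)} = -4 + X$
$Z = 114$ ($Z = \left(1 + 5\right) 19 = 6 \cdot 19 = 114$)
$l{\left(L \right)} = \frac{-36 + L}{-35 + L}$
$- \frac{17824}{21291} + \frac{C{\left(-199 \right)}}{l{\left(Z \right)}} = - \frac{17824}{21291} + \frac{-4 - 199}{\frac{1}{-35 + 114} \left(-36 + 114\right)} = \left(-17824\right) \frac{1}{21291} - \frac{203}{\frac{1}{79} \cdot 78} = - \frac{17824}{21291} - \frac{203}{\frac{1}{79} \cdot 78} = - \frac{17824}{21291} - \frac{203}{\frac{78}{79}} = - \frac{17824}{21291} - \frac{16037}{78} = - \frac{38092671}{184522}$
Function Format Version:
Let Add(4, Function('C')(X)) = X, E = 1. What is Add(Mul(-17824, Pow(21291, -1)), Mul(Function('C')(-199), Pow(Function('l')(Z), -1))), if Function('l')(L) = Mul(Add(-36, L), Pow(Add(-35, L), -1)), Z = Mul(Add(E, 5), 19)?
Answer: Rational(-38092671, 184522) ≈ -206.44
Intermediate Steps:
Function('C')(X) = Add(-4, X)
Z = 114 (Z = Mul(Add(1, 5), 19) = Mul(6, 19) = 114)
Function('l')(L) = Mul(Pow(Add(-35, L), -1), Add(-36, L))
Add(Mul(-17824, Pow(21291, -1)), Mul(Function('C')(-199), Pow(Function('l')(Z), -1))) = Add(Mul(-17824, Pow(21291, -1)), Mul(Add(-4, -199), Pow(Mul(Pow(Add(-35, 114), -1), Add(-36, 114)), -1))) = Add(Mul(-17824, Rational(1, 21291)), Mul(-203, Pow(Mul(Pow(79, -1), 78), -1))) = Add(Rational(-17824, 21291), Mul(-203, Pow(Mul(Rational(1, 79), 78), -1))) = Add(Rational(-17824, 21291), Mul(-203, Pow(Rational(78, 79), -1))) = Add(Rational(-17824, 21291), Mul(-203, Rational(79, 78))) = Add(Rational(-17824, 21291), Rational(-16037, 78)) = Rational(-38092671, 184522)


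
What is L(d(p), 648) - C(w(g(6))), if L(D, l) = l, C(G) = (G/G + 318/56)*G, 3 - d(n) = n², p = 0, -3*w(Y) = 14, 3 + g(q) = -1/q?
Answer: 4075/6 ≈ 679.17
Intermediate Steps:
g(q) = -3 - 1/q
w(Y) = -14/3 (w(Y) = -⅓*14 = -14/3)
d(n) = 3 - n²
C(G) = 187*G/28 (C(G) = (1 + 318*(1/56))*G = (1 + 159/28)*G = 187*G/28)
L(d(p), 648) - C(w(g(6))) = 648 - 187*(-14)/(28*3) = 648 - 1*(-187/6) = 648 + 187/6 = 4075/6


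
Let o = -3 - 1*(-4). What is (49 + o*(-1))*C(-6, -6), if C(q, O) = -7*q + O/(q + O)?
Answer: 2040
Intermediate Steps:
C(q, O) = -7*q + O/(O + q)
o = 1 (o = -3 + 4 = 1)
(49 + o*(-1))*C(-6, -6) = (49 + 1*(-1))*((-6 - 7*(-6)² - 7*(-6)*(-6))/(-6 - 6)) = (49 - 1)*((-6 - 7*36 - 252)/(-12)) = 48*(-(-6 - 252 - 252)/12) = 48*(-1/12*(-510)) = 48*(85/2) = 2040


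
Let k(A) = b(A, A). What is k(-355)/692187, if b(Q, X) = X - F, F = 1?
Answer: -356/692187 ≈ -0.00051431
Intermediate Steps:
b(Q, X) = -1 + X (b(Q, X) = X - 1*1 = X - 1 = -1 + X)
k(A) = -1 + A
k(-355)/692187 = (-1 - 355)/692187 = -356*1/692187 = -356/692187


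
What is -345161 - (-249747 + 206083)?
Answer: -301497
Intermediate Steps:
-345161 - (-249747 + 206083) = -345161 - 1*(-43664) = -345161 + 43664 = -301497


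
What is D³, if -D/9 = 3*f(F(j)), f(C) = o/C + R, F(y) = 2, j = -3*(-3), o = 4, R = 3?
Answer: -2460375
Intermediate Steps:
j = 9
f(C) = 3 + 4/C (f(C) = 4/C + 3 = 3 + 4/C)
D = -135 (D = -27*(3 + 4/2) = -27*(3 + 4*(½)) = -27*(3 + 2) = -27*5 = -9*15 = -135)
D³ = (-135)³ = -2460375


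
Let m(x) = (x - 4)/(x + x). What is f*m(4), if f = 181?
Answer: 0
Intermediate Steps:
m(x) = (-4 + x)/(2*x) (m(x) = (-4 + x)/((2*x)) = (-4 + x)*(1/(2*x)) = (-4 + x)/(2*x))
f*m(4) = 181*((½)*(-4 + 4)/4) = 181*((½)*(¼)*0) = 181*0 = 0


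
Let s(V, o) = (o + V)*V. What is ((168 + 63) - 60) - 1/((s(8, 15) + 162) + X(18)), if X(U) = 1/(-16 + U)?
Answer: 118501/693 ≈ 171.00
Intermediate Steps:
s(V, o) = V*(V + o) (s(V, o) = (V + o)*V = V*(V + o))
((168 + 63) - 60) - 1/((s(8, 15) + 162) + X(18)) = ((168 + 63) - 60) - 1/((8*(8 + 15) + 162) + 1/(-16 + 18)) = (231 - 60) - 1/((8*23 + 162) + 1/2) = 171 - 1/((184 + 162) + 1/2) = 171 - 1/(346 + 1/2) = 171 - 1/693/2 = 171 - 1*2/693 = 171 - 2/693 = 118501/693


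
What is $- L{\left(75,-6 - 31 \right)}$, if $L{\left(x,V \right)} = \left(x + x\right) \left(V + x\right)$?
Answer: $-5700$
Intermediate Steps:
$L{\left(x,V \right)} = 2 x \left(V + x\right)$
$- L{\left(75,-6 - 31 \right)} = - 2 \cdot 75 \left(\left(-6 - 31\right) + 75\right) = - 2 \cdot 75 \left(-37 + 75\right) = - 2 \cdot 75 \cdot 38 = \left(-1\right) 5700 = -5700$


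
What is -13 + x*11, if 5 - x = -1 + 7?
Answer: -24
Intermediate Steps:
x = -1 (x = 5 - (-1 + 7) = 5 - 1*6 = 5 - 6 = -1)
-13 + x*11 = -13 - 1*11 = -13 - 11 = -24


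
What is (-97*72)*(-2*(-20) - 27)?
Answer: -90792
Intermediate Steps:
(-97*72)*(-2*(-20) - 27) = -6984*(40 - 27) = -6984*13 = -90792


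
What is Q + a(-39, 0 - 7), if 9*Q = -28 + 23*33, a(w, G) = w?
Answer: 380/9 ≈ 42.222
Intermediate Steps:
Q = 731/9 (Q = (-28 + 23*33)/9 = (-28 + 759)/9 = (1/9)*731 = 731/9 ≈ 81.222)
Q + a(-39, 0 - 7) = 731/9 - 39 = 380/9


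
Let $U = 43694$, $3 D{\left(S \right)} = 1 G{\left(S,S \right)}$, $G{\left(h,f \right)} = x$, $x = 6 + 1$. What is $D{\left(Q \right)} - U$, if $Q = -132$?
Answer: $- \frac{131075}{3} \approx -43692.0$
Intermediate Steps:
$x = 7$
$G{\left(h,f \right)} = 7$
$D{\left(S \right)} = \frac{7}{3}$ ($D{\left(S \right)} = \frac{1 \cdot 7}{3} = \frac{1}{3} \cdot 7 = \frac{7}{3}$)
$D{\left(Q \right)} - U = \frac{7}{3} - 43694 = - \frac{131075}{3}$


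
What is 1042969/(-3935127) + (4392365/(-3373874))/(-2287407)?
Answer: -127762153480851149/482048248195030622 ≈ -0.26504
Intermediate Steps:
1042969/(-3935127) + (4392365/(-3373874))/(-2287407) = 1042969*(-1/3935127) + (4392365*(-1/3373874))*(-1/2287407) = -1042969/3935127 - 4392365/3373874*(-1/2287407) = -1042969/3935127 + 4392365/7717423004718 = -127762153480851149/482048248195030622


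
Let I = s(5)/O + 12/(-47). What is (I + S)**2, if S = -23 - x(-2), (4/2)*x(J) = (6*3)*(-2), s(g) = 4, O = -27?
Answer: 47018449/1610361 ≈ 29.197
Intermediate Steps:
x(J) = -18 (x(J) = ((6*3)*(-2))/2 = (18*(-2))/2 = (1/2)*(-36) = -18)
I = -512/1269 (I = 4/(-27) + 12/(-47) = 4*(-1/27) + 12*(-1/47) = -4/27 - 12/47 = -512/1269 ≈ -0.40347)
S = -5 (S = -23 - 1*(-18) = -23 + 18 = -5)
(I + S)**2 = (-512/1269 - 5)**2 = (-6857/1269)**2 = 47018449/1610361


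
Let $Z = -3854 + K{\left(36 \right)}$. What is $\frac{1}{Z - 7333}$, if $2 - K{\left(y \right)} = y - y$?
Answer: $- \frac{1}{11185} \approx -8.9405 \cdot 10^{-5}$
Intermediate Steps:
$K{\left(y \right)} = 2$ ($K{\left(y \right)} = 2 - \left(y - y\right) = 2 - 0 = 2 + 0 = 2$)
$Z = -3852$ ($Z = -3854 + 2 = -3852$)
$\frac{1}{Z - 7333} = \frac{1}{-3852 - 7333} = \frac{1}{-11185} = - \frac{1}{11185}$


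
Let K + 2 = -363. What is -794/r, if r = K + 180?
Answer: 794/185 ≈ 4.2919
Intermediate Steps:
K = -365 (K = -2 - 363 = -365)
r = -185 (r = -365 + 180 = -185)
-794/r = -794/(-185) = -794*(-1/185) = 794/185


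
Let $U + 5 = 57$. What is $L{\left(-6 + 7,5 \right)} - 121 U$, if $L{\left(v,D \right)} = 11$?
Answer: $-6281$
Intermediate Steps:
$U = 52$ ($U = -5 + 57 = 52$)
$L{\left(-6 + 7,5 \right)} - 121 U = 11 - 6292 = -6281$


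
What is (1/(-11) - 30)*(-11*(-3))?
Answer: -993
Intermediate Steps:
(1/(-11) - 30)*(-11*(-3)) = (-1/11 - 30)*33 = -331/11*33 = -993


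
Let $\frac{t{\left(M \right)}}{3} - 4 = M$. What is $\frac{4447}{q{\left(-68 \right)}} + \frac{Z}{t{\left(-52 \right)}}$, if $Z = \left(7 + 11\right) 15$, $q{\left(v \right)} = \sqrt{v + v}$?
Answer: $- \frac{15}{8} - \frac{4447 i \sqrt{34}}{68} \approx -1.875 - 381.33 i$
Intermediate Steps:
$t{\left(M \right)} = 12 + 3 M$
$q{\left(v \right)} = \sqrt{2} \sqrt{v}$ ($q{\left(v \right)} = \sqrt{2 v} = \sqrt{2} \sqrt{v}$)
$Z = 270$ ($Z = 18 \cdot 15 = 270$)
$\frac{4447}{q{\left(-68 \right)}} + \frac{Z}{t{\left(-52 \right)}} = \frac{4447}{\sqrt{2} \sqrt{-68}} + \frac{270}{12 + 3 \left(-52\right)} = \frac{4447}{\sqrt{2} \cdot 2 i \sqrt{17}} + \frac{270}{12 - 156} = \frac{4447}{2 i \sqrt{34}} + \frac{270}{-144} = 4447 \left(- \frac{i \sqrt{34}}{68}\right) + 270 \left(- \frac{1}{144}\right) = - \frac{4447 i \sqrt{34}}{68} - \frac{15}{8} = - \frac{15}{8} - \frac{4447 i \sqrt{34}}{68}$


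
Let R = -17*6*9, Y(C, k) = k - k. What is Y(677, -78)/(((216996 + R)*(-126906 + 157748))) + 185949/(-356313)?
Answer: -61983/118771 ≈ -0.52187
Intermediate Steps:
Y(C, k) = 0
R = -918 (R = -102*9 = -918)
Y(677, -78)/(((216996 + R)*(-126906 + 157748))) + 185949/(-356313) = 0/(((216996 - 918)*(-126906 + 157748))) + 185949/(-356313) = 0/((216078*30842)) + 185949*(-1/356313) = 0/6664277676 - 61983/118771 = 0*(1/6664277676) - 61983/118771 = 0 - 61983/118771 = -61983/118771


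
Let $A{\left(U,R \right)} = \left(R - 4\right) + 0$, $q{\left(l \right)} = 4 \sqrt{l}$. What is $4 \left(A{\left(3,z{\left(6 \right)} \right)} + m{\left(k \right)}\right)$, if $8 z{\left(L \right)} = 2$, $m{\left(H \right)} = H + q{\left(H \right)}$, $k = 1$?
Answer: $5$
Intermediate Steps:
$m{\left(H \right)} = H + 4 \sqrt{H}$
$z{\left(L \right)} = \frac{1}{4}$ ($z{\left(L \right)} = \frac{1}{8} \cdot 2 = \frac{1}{4}$)
$A{\left(U,R \right)} = -4 + R$ ($A{\left(U,R \right)} = \left(-4 + R\right) + 0 = -4 + R$)
$4 \left(A{\left(3,z{\left(6 \right)} \right)} + m{\left(k \right)}\right) = 4 \left(\left(-4 + \frac{1}{4}\right) + \left(1 + 4 \sqrt{1}\right)\right) = 4 \left(- \frac{15}{4} + \left(1 + 4 \cdot 1\right)\right) = 4 \left(- \frac{15}{4} + \left(1 + 4\right)\right) = 4 \left(- \frac{15}{4} + 5\right) = 4 \cdot \frac{5}{4} = 5$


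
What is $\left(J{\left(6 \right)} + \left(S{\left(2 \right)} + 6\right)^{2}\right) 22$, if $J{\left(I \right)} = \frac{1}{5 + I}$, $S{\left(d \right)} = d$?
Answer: $1410$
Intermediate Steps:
$\left(J{\left(6 \right)} + \left(S{\left(2 \right)} + 6\right)^{2}\right) 22 = \left(\frac{1}{5 + 6} + \left(2 + 6\right)^{2}\right) 22 = \left(\frac{1}{11} + 8^{2}\right) 22 = \left(\frac{1}{11} + 64\right) 22 = \frac{705}{11} \cdot 22 = 1410$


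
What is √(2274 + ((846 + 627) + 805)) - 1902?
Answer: -1902 + 2*√1138 ≈ -1834.5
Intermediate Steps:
√(2274 + ((846 + 627) + 805)) - 1902 = √(2274 + (1473 + 805)) - 1902 = √(2274 + 2278) - 1902 = √4552 - 1902 = 2*√1138 - 1902 = -1902 + 2*√1138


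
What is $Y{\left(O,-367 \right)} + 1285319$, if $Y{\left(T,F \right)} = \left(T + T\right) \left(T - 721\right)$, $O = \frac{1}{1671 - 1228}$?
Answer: $\frac{252241929627}{196249} \approx 1.2853 \cdot 10^{6}$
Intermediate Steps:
$O = \frac{1}{443} \approx 0.0022573$
$Y{\left(T,F \right)} = 2 T \left(-721 + T\right)$
$Y{\left(O,-367 \right)} + 1285319 = 2 \cdot \frac{1}{443} \left(-721 + \frac{1}{443}\right) + 1285319 = 2 \cdot \frac{1}{443} \left(- \frac{319402}{443}\right) + 1285319 = - \frac{638804}{196249} + 1285319 = \frac{252241929627}{196249}$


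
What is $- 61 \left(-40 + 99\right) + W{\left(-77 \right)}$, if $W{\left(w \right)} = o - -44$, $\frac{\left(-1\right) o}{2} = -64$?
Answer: $-3427$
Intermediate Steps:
$o = 128$ ($o = \left(-2\right) \left(-64\right) = 128$)
$W{\left(w \right)} = 172$ ($W{\left(w \right)} = 128 - -44 = 128 + 44 = 172$)
$- 61 \left(-40 + 99\right) + W{\left(-77 \right)} = - 61 \left(-40 + 99\right) + 172 = \left(-61\right) 59 + 172 = -3599 + 172 = -3427$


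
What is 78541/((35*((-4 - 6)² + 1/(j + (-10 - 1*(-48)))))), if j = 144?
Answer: 2042066/91005 ≈ 22.439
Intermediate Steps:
78541/((35*((-4 - 6)² + 1/(j + (-10 - 1*(-48)))))) = 78541/((35*((-4 - 6)² + 1/(144 + (-10 - 1*(-48)))))) = 78541/((35*((-10)² + 1/(144 + (-10 + 48))))) = 78541/((35*(100 + 1/(144 + 38)))) = 78541/((35*(100 + 1/182))) = 78541/((35*(18201/182))) = 78541/(91005/26) = 78541*(26/91005) = 2042066/91005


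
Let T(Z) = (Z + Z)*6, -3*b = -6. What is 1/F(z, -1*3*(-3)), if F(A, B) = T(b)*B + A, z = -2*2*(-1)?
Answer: 1/220 ≈ 0.0045455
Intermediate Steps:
b = 2 (b = -⅓*(-6) = 2)
T(Z) = 12*Z (T(Z) = (2*Z)*6 = 12*Z)
z = 4 (z = -4*(-1) = 4)
F(A, B) = A + 24*B (F(A, B) = (12*2)*B + A = 24*B + A = A + 24*B)
1/F(z, -1*3*(-3)) = 1/(4 + 24*(-1*3*(-3))) = 1/(4 + 24*(-3*(-3))) = 1/(4 + 24*9) = 1/(4 + 216) = 1/220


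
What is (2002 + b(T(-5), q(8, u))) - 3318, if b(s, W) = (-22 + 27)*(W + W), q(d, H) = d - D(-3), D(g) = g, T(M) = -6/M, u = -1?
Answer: -1206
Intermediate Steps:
q(d, H) = 3 + d (q(d, H) = d - 1*(-3) = d + 3 = 3 + d)
b(s, W) = 10*W (b(s, W) = 5*(2*W) = 10*W)
(2002 + b(T(-5), q(8, u))) - 3318 = (2002 + 10*(3 + 8)) - 3318 = (2002 + 10*11) - 3318 = (2002 + 110) - 3318 = 2112 - 3318 = -1206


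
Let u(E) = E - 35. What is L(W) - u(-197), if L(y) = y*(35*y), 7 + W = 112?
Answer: 386107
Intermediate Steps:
W = 105 (W = -7 + 112 = 105)
L(y) = 35*y²
u(E) = -35 + E
L(W) - u(-197) = 35*105² - (-35 - 197) = 35*11025 - 1*(-232) = 385875 + 232 = 386107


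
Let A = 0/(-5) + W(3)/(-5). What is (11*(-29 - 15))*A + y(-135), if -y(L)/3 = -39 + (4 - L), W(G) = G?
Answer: -48/5 ≈ -9.6000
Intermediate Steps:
y(L) = 105 + 3*L (y(L) = -3*(-39 + (4 - L)) = -3*(-35 - L) = 105 + 3*L)
A = -3/5 (A = 0/(-5) + 3/(-5) = 0*(-1/5) + 3*(-1/5) = 0 - 3/5 = -3/5 ≈ -0.60000)
(11*(-29 - 15))*A + y(-135) = (11*(-29 - 15))*(-3/5) + (105 + 3*(-135)) = (11*(-44))*(-3/5) + (105 - 405) = -484*(-3/5) - 300 = 1452/5 - 300 = -48/5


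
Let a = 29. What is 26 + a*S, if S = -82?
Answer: -2352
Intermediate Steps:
26 + a*S = 26 + 29*(-82) = 26 - 2378 = -2352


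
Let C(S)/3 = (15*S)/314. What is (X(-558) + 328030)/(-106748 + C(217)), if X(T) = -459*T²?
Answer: 44772646444/33509107 ≈ 1336.1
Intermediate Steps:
C(S) = 45*S/314 (C(S) = 3*((15*S)/314) = 3*((15*S)*(1/314)) = 3*(15*S/314) = 45*S/314)
(X(-558) + 328030)/(-106748 + C(217)) = (-459*(-558)² + 328030)/(-106748 + (45/314)*217) = (-459*311364 + 328030)/(-106748 + 9765/314) = (-142916076 + 328030)/(-33509107/314) = -142588046*(-314/33509107) = 44772646444/33509107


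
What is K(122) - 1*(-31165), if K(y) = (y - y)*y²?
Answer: 31165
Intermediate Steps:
K(y) = 0 (K(y) = 0*y² = 0)
K(122) - 1*(-31165) = 0 - 1*(-31165) = 0 + 31165 = 31165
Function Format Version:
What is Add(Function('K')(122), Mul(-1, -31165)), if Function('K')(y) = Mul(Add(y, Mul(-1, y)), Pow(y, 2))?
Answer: 31165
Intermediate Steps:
Function('K')(y) = 0 (Function('K')(y) = Mul(0, Pow(y, 2)) = 0)
Add(Function('K')(122), Mul(-1, -31165)) = Add(0, Mul(-1, -31165)) = Add(0, 31165) = 31165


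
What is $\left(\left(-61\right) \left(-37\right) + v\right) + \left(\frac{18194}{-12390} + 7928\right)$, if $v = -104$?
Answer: $\frac{62442698}{6195} \approx 10080.0$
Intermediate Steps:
$\left(\left(-61\right) \left(-37\right) + v\right) + \left(\frac{18194}{-12390} + 7928\right) = \left(\left(-61\right) \left(-37\right) - 104\right) + \left(\frac{18194}{-12390} + 7928\right) = \left(2257 - 104\right) + \left(18194 \left(- \frac{1}{12390}\right) + 7928\right) = 2153 + \left(- \frac{9097}{6195} + 7928\right) = 2153 + \frac{49104863}{6195} = \frac{62442698}{6195}$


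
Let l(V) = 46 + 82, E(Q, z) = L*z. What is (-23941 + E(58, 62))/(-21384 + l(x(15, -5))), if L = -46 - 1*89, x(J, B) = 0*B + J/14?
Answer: 32311/21256 ≈ 1.5201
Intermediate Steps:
x(J, B) = J/14 (x(J, B) = 0 + J*(1/14) = 0 + J/14 = J/14)
L = -135 (L = -46 - 89 = -135)
E(Q, z) = -135*z
l(V) = 128
(-23941 + E(58, 62))/(-21384 + l(x(15, -5))) = (-23941 - 135*62)/(-21384 + 128) = (-23941 - 8370)/(-21256) = -32311*(-1/21256) = 32311/21256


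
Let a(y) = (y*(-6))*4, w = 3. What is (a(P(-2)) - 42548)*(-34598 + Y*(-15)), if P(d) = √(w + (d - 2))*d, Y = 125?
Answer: 1551853204 - 1750704*I ≈ 1.5519e+9 - 1.7507e+6*I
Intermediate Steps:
P(d) = d*√(1 + d) (P(d) = √(3 + (d - 2))*d = √(3 + (-2 + d))*d = √(1 + d)*d = d*√(1 + d))
a(y) = -24*y (a(y) = -6*y*4 = -24*y)
(a(P(-2)) - 42548)*(-34598 + Y*(-15)) = (-(-48)*√(1 - 2) - 42548)*(-34598 + 125*(-15)) = (-(-48)*√(-1) - 42548)*(-34598 - 1875) = (-(-48)*I - 42548)*(-36473) = (48*I - 42548)*(-36473) = (-42548 + 48*I)*(-36473) = 1551853204 - 1750704*I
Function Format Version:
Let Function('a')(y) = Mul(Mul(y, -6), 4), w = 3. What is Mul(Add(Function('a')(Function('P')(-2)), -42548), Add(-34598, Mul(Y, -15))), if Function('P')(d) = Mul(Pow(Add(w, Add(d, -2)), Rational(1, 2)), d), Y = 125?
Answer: Add(1551853204, Mul(-1750704, I)) ≈ Add(1.5519e+9, Mul(-1.7507e+6, I))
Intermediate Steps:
Function('P')(d) = Mul(d, Pow(Add(1, d), Rational(1, 2))) (Function('P')(d) = Mul(Pow(Add(3, Add(d, -2)), Rational(1, 2)), d) = Mul(Pow(Add(3, Add(-2, d)), Rational(1, 2)), d) = Mul(Pow(Add(1, d), Rational(1, 2)), d) = Mul(d, Pow(Add(1, d), Rational(1, 2))))
Function('a')(y) = Mul(-24, y) (Function('a')(y) = Mul(Mul(-6, y), 4) = Mul(-24, y))
Mul(Add(Function('a')(Function('P')(-2)), -42548), Add(-34598, Mul(Y, -15))) = Mul(Add(Mul(-24, Mul(-2, Pow(Add(1, -2), Rational(1, 2)))), -42548), Add(-34598, Mul(125, -15))) = Mul(Add(Mul(-24, Mul(-2, Pow(-1, Rational(1, 2)))), -42548), Add(-34598, -1875)) = Mul(Add(Mul(-24, Mul(-2, I)), -42548), -36473) = Mul(Add(Mul(48, I), -42548), -36473) = Mul(Add(-42548, Mul(48, I)), -36473) = Add(1551853204, Mul(-1750704, I))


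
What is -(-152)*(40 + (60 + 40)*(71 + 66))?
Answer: 2088480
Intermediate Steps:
-(-152)*(40 + (60 + 40)*(71 + 66)) = -(-152)*(40 + 100*137) = -(-152)*(40 + 13700) = -(-152)*13740 = -1*(-2088480) = 2088480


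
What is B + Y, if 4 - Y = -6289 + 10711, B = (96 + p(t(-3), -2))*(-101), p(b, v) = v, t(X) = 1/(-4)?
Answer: -13912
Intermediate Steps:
t(X) = -¼
B = -9494 (B = (96 - 2)*(-101) = 94*(-101) = -9494)
Y = -4418 (Y = 4 - (-6289 + 10711) = 4 - 1*4422 = 4 - 4422 = -4418)
B + Y = -9494 - 4418 = -13912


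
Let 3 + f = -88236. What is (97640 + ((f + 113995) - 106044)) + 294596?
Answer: 311948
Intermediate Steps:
f = -88239 (f = -3 - 88236 = -88239)
(97640 + ((f + 113995) - 106044)) + 294596 = (97640 + ((-88239 + 113995) - 106044)) + 294596 = (97640 + (25756 - 106044)) + 294596 = (97640 - 80288) + 294596 = 17352 + 294596 = 311948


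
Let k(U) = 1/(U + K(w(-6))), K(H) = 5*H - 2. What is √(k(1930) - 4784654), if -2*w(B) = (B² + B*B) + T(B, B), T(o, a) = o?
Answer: I*√14871513236763/1763 ≈ 2187.4*I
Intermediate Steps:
w(B) = -B² - B/2 (w(B) = -((B² + B*B) + B)/2 = -((B² + B²) + B)/2 = -(2*B² + B)/2 = -(B + 2*B²)/2 = -B² - B/2)
K(H) = -2 + 5*H
k(U) = 1/(-167 + U) (k(U) = 1/(U + (-2 + 5*(-1*(-6)*(½ - 6)))) = 1/(U + (-2 + 5*(-1*(-6)*(-11/2)))) = 1/(U + (-2 + 5*(-33))) = 1/(U + (-2 - 165)) = 1/(U - 167) = 1/(-167 + U))
√(k(1930) - 4784654) = √(1/(-167 + 1930) - 4784654) = √(1/1763 - 4784654) = √(-8435345001/1763) = I*√14871513236763/1763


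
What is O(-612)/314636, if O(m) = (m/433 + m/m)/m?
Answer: 179/83377281456 ≈ 2.1469e-9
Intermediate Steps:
O(m) = (1 + m/433)/m (O(m) = (m*(1/433) + 1)/m = (m/433 + 1)/m = (1 + m/433)/m)
O(-612)/314636 = ((1/433)*(433 - 612)/(-612))/314636 = ((1/433)*(-1/612)*(-179))*(1/314636) = (179/264996)*(1/314636) = 179/83377281456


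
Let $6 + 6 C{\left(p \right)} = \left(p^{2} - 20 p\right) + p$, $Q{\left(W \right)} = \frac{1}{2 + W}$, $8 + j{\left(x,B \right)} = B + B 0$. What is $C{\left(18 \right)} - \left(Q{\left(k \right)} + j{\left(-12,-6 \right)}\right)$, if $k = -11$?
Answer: $\frac{91}{9} \approx 10.111$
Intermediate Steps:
$j{\left(x,B \right)} = -8 + B$ ($j{\left(x,B \right)} = -8 + \left(B + B 0\right) = -8 + \left(B + 0\right) = -8 + B$)
$C{\left(p \right)} = -1 - \frac{19 p}{6} + \frac{p^{2}}{6}$ ($C{\left(p \right)} = -1 + \frac{\left(p^{2} - 20 p\right) + p}{6} = -1 + \frac{p^{2} - 19 p}{6} = -1 + \left(- \frac{19 p}{6} + \frac{p^{2}}{6}\right) = -1 - \frac{19 p}{6} + \frac{p^{2}}{6}$)
$C{\left(18 \right)} - \left(Q{\left(k \right)} + j{\left(-12,-6 \right)}\right) = \left(-1 - 57 + \frac{18^{2}}{6}\right) - \left(\frac{1}{2 - 11} - 14\right) = \left(-1 - 57 + \frac{1}{6} \cdot 324\right) - \left(\frac{1}{-9} - 14\right) = \left(-1 - 57 + 54\right) - \left(- \frac{1}{9} - 14\right) = -4 - - \frac{127}{9} = -4 + \frac{127}{9} = \frac{91}{9}$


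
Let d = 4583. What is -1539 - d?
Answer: -6122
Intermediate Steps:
-1539 - d = -1539 - 1*4583 = -1539 - 4583 = -6122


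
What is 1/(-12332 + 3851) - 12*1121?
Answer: -114086413/8481 ≈ -13452.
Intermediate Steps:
1/(-12332 + 3851) - 12*1121 = 1/(-8481) - 1*13452 = -1/8481 - 13452 = -114086413/8481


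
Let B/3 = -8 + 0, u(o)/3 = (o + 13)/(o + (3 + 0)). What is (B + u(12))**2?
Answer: 361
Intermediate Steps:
u(o) = 3*(13 + o)/(3 + o) (u(o) = 3*((o + 13)/(o + (3 + 0))) = 3*((13 + o)/(o + 3)) = 3*((13 + o)/(3 + o)) = 3*(13 + o)/(3 + o))
B = -24 (B = 3*(-8 + 0) = 3*(-8) = -24)
(B + u(12))**2 = (-24 + 3*(13 + 12)/(3 + 12))**2 = (-24 + 3*25/15)**2 = (-24 + 3*(1/15)*25)**2 = (-24 + 5)**2 = (-19)**2 = 361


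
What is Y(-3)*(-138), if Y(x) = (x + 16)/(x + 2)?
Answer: 1794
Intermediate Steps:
Y(x) = (16 + x)/(2 + x)
Y(-3)*(-138) = ((16 - 3)/(2 - 3))*(-138) = (13/(-1))*(-138) = -1*13*(-138) = -13*(-138) = 1794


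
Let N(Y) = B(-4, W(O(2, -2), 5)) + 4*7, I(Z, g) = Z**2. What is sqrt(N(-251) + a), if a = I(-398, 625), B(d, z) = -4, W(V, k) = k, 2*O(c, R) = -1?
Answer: 2*sqrt(39607) ≈ 398.03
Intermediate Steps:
O(c, R) = -1/2 (O(c, R) = (1/2)*(-1) = -1/2)
N(Y) = 24 (N(Y) = -4 + 4*7 = -4 + 28 = 24)
a = 158404 (a = (-398)**2 = 158404)
sqrt(N(-251) + a) = sqrt(24 + 158404) = sqrt(158428) = 2*sqrt(39607)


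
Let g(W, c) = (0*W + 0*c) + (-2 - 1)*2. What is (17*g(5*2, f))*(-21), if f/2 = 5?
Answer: 2142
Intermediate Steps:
f = 10 (f = 2*5 = 10)
g(W, c) = -6 (g(W, c) = (0 + 0) - 3*2 = 0 - 6 = -6)
(17*g(5*2, f))*(-21) = (17*(-6))*(-21) = -102*(-21) = 2142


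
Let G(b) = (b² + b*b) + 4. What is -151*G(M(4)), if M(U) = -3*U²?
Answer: -696412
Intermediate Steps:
G(b) = 4 + 2*b² (G(b) = (b² + b²) + 4 = 2*b² + 4 = 4 + 2*b²)
-151*G(M(4)) = -151*(4 + 2*(-3*4²)²) = -151*(4 + 2*(-3*16)²) = -151*(4 + 2*(-48)²) = -151*(4 + 2*2304) = -151*(4 + 4608) = -151*4612 = -696412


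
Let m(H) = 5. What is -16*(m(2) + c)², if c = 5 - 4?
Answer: -576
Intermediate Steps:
c = 1
-16*(m(2) + c)² = -16*(5 + 1)² = -16*6² = -16*36 = -576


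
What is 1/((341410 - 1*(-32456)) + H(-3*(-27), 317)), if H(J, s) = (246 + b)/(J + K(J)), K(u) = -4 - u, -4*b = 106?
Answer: 8/2990489 ≈ 2.6751e-6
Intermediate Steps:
b = -53/2 (b = -1/4*106 = -53/2 ≈ -26.500)
H(J, s) = -439/8 (H(J, s) = (246 - 53/2)/(J + (-4 - J)) = (439/2)/(-4) = (439/2)*(-1/4) = -439/8)
1/((341410 - 1*(-32456)) + H(-3*(-27), 317)) = 1/((341410 - 1*(-32456)) - 439/8) = 1/((341410 + 32456) - 439/8) = 1/(373866 - 439/8) = 1/(2990489/8) = 8/2990489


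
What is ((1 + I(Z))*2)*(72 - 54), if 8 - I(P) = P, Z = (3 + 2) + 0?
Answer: 144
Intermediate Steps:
Z = 5 (Z = 5 + 0 = 5)
I(P) = 8 - P
((1 + I(Z))*2)*(72 - 54) = ((1 + (8 - 1*5))*2)*(72 - 54) = ((1 + (8 - 5))*2)*18 = ((1 + 3)*2)*18 = (4*2)*18 = 8*18 = 144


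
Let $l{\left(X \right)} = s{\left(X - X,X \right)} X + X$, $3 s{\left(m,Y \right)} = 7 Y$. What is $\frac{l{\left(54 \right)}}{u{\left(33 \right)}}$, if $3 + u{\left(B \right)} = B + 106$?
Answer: $\frac{3429}{68} \approx 50.426$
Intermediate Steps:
$u{\left(B \right)} = 103 + B$ ($u{\left(B \right)} = -3 + \left(B + 106\right) = -3 + \left(106 + B\right) = 103 + B$)
$s{\left(m,Y \right)} = \frac{7 Y}{3}$
$l{\left(X \right)} = X + \frac{7 X^{2}}{3}$ ($l{\left(X \right)} = \frac{7 X}{3} X + X = \frac{7 X^{2}}{3} + X = X + \frac{7 X^{2}}{3}$)
$\frac{l{\left(54 \right)}}{u{\left(33 \right)}} = \frac{\frac{1}{3} \cdot 54 \left(3 + 7 \cdot 54\right)}{103 + 33} = \frac{\frac{1}{3} \cdot 54 \left(3 + 378\right)}{136} = \frac{1}{3} \cdot 54 \cdot 381 \cdot \frac{1}{136} = 6858 \cdot \frac{1}{136} = \frac{3429}{68}$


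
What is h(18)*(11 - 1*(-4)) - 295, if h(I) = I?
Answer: -25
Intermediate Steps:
h(18)*(11 - 1*(-4)) - 295 = 18*(11 - 1*(-4)) - 295 = 18*(11 + 4) - 295 = 18*15 - 295 = 270 - 295 = -25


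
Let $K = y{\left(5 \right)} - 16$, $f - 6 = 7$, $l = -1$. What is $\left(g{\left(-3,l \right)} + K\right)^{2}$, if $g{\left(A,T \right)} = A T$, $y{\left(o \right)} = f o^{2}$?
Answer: $97344$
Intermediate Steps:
$f = 13$ ($f = 6 + 7 = 13$)
$y{\left(o \right)} = 13 o^{2}$
$K = 309$ ($K = 13 \cdot 5^{2} - 16 = 13 \cdot 25 - 16 = 325 - 16 = 309$)
$\left(g{\left(-3,l \right)} + K\right)^{2} = \left(\left(-3\right) \left(-1\right) + 309\right)^{2} = \left(3 + 309\right)^{2} = 312^{2} = 97344$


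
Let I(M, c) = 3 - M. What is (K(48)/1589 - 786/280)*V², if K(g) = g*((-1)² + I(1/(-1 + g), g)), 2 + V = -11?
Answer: -678264093/1493660 ≈ -454.10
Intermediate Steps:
V = -13 (V = -2 - 11 = -13)
K(g) = g*(4 - 1/(-1 + g)) (K(g) = g*((-1)² + (3 - 1/(-1 + g))) = g*(1 + (3 - 1/(-1 + g))) = g*(4 - 1/(-1 + g)))
(K(48)/1589 - 786/280)*V² = ((48*(-5 + 4*48)/(-1 + 48))/1589 - 786/280)*(-13)² = ((48*(-5 + 192)/47)*(1/1589) - 786*1/280)*169 = ((48*(1/47)*187)*(1/1589) - 393/140)*169 = ((8976/47)*(1/1589) - 393/140)*169 = (8976/74683 - 393/140)*169 = -4013397/1493660*169 = -678264093/1493660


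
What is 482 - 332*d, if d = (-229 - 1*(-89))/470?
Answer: 27302/47 ≈ 580.89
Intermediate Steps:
d = -14/47 (d = (-229 + 89)*(1/470) = -140*1/470 = -14/47 ≈ -0.29787)
482 - 332*d = 482 - 332*(-14/47) = 482 + 4648/47 = 27302/47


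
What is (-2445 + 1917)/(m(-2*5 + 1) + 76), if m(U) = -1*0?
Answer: -132/19 ≈ -6.9474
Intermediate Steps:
m(U) = 0
(-2445 + 1917)/(m(-2*5 + 1) + 76) = (-2445 + 1917)/(0 + 76) = -528/76 = -528*1/76 = -132/19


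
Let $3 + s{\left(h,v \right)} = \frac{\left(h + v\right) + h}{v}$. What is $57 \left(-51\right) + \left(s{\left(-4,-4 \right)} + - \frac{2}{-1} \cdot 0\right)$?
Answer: $-2907$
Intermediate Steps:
$s{\left(h,v \right)} = -3 + \frac{v + 2 h}{v}$ ($s{\left(h,v \right)} = -3 + \frac{\left(h + v\right) + h}{v} = -3 + \frac{v + 2 h}{v}$)
$57 \left(-51\right) + \left(s{\left(-4,-4 \right)} + - \frac{2}{-1} \cdot 0\right) = 57 \left(-51\right) - \left(2 - 2 - - \frac{2}{-1} \cdot 0\right) = -2907 - \left(2 - 2 - \left(-2\right) \left(-1\right) 0\right) = -2907 + \left(\left(-2 + 2\right) + 2 \cdot 0\right) = -2907 + \left(0 + 0\right) = -2907 + 0 = -2907$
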